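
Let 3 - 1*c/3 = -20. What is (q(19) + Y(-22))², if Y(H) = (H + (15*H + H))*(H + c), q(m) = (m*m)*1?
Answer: 296425089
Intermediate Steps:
c = 69 (c = 9 - 3*(-20) = 9 + 60 = 69)
q(m) = m² (q(m) = m²*1 = m²)
Y(H) = 17*H*(69 + H) (Y(H) = (H + (15*H + H))*(H + 69) = (H + 16*H)*(69 + H) = (17*H)*(69 + H) = 17*H*(69 + H))
(q(19) + Y(-22))² = (19² + 17*(-22)*(69 - 22))² = (361 + 17*(-22)*47)² = (361 - 17578)² = (-17217)² = 296425089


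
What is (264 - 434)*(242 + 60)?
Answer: -51340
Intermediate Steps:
(264 - 434)*(242 + 60) = -170*302 = -51340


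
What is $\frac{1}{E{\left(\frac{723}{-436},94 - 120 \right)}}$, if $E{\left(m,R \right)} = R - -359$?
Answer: $\frac{1}{333} \approx 0.003003$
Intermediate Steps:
$E{\left(m,R \right)} = 359 + R$ ($E{\left(m,R \right)} = R + 359 = 359 + R$)
$\frac{1}{E{\left(\frac{723}{-436},94 - 120 \right)}} = \frac{1}{359 + \left(94 - 120\right)} = \frac{1}{359 - 26} = \frac{1}{333}$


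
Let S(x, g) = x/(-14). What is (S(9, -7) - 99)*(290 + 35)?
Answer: -453375/14 ≈ -32384.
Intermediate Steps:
S(x, g) = -x/14 (S(x, g) = x*(-1/14) = -x/14)
(S(9, -7) - 99)*(290 + 35) = (-1/14*9 - 99)*(290 + 35) = (-9/14 - 99)*325 = -1395/14*325 = -453375/14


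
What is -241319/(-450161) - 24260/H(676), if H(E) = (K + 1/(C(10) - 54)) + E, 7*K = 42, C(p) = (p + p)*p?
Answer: -1570423398773/44823881253 ≈ -35.035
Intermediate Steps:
C(p) = 2*p² (C(p) = (2*p)*p = 2*p²)
K = 6 (K = (⅐)*42 = 6)
H(E) = 877/146 + E (H(E) = (6 + 1/(2*10² - 54)) + E = (6 + 1/(2*100 - 54)) + E = (6 + 1/(200 - 54)) + E = (6 + 1/146) + E = 877/146 + E)
-241319/(-450161) - 24260/H(676) = -241319/(-450161) - 24260/(877/146 + 676) = -241319*(-1/450161) - 24260/99573/146 = 241319/450161 - 24260*146/99573 = 241319/450161 - 3541960/99573 = -1570423398773/44823881253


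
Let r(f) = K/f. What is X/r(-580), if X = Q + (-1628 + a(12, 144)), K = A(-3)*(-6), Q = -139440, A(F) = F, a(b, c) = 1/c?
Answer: 2945499695/648 ≈ 4.5455e+6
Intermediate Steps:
K = 18 (K = -3*(-6) = 18)
r(f) = 18/f
X = -20313791/144 (X = -139440 + (-1628 + 1/144) = -139440 - 234431/144 = -20313791/144 ≈ -1.4107e+5)
X/r(-580) = -20313791/(144*(18/(-580))) = -20313791/(144*(18*(-1/580))) = -20313791/(144*(-9/290)) = -20313791/144*(-290/9) = 2945499695/648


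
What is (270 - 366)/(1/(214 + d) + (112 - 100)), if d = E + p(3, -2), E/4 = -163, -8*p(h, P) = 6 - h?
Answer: -84168/10519 ≈ -8.0015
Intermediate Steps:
p(h, P) = -¾ + h/8 (p(h, P) = -(6 - h)/8 = -¾ + h/8)
E = -652 (E = 4*(-163) = -652)
d = -5219/8 (d = -652 + (-¾ + (⅛)*3) = -652 + (-¾ + 3/8) = -652 - 3/8 = -5219/8 ≈ -652.38)
(270 - 366)/(1/(214 + d) + (112 - 100)) = (270 - 366)/(1/(214 - 5219/8) + (112 - 100)) = -96/(1/(-3507/8) + 12) = -96/(-8/3507 + 12) = -96/42076/3507 = -96*3507/42076 = -84168/10519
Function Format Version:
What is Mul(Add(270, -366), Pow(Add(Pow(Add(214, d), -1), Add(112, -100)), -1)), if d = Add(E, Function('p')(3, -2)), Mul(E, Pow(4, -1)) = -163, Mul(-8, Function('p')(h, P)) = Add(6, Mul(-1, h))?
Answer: Rational(-84168, 10519) ≈ -8.0015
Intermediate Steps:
Function('p')(h, P) = Add(Rational(-3, 4), Mul(Rational(1, 8), h)) (Function('p')(h, P) = Mul(Rational(-1, 8), Add(6, Mul(-1, h))) = Add(Rational(-3, 4), Mul(Rational(1, 8), h)))
E = -652 (E = Mul(4, -163) = -652)
d = Rational(-5219, 8) (d = Add(-652, Add(Rational(-3, 4), Mul(Rational(1, 8), 3))) = Add(-652, Add(Rational(-3, 4), Rational(3, 8))) = Add(-652, Rational(-3, 8)) = Rational(-5219, 8) ≈ -652.38)
Mul(Add(270, -366), Pow(Add(Pow(Add(214, d), -1), Add(112, -100)), -1)) = Mul(Add(270, -366), Pow(Add(Pow(Add(214, Rational(-5219, 8)), -1), Add(112, -100)), -1)) = Mul(-96, Pow(Add(Pow(Rational(-3507, 8), -1), 12), -1)) = Mul(-96, Pow(Add(Rational(-8, 3507), 12), -1)) = Mul(-96, Pow(Rational(42076, 3507), -1)) = Mul(-96, Rational(3507, 42076)) = Rational(-84168, 10519)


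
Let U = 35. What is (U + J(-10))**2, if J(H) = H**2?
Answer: 18225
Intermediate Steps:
(U + J(-10))**2 = (35 + (-10)**2)**2 = (35 + 100)**2 = 135**2 = 18225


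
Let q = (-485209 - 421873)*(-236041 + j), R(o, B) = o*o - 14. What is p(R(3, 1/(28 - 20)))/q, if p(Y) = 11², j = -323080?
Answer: 11/46106235902 ≈ 2.3858e-10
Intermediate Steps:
R(o, B) = -14 + o² (R(o, B) = o² - 14 = -14 + o²)
q = 507168594922 (q = (-485209 - 421873)*(-236041 - 323080) = -907082*(-559121) = 507168594922)
p(Y) = 121
p(R(3, 1/(28 - 20)))/q = 121/507168594922 = 121*(1/507168594922) = 11/46106235902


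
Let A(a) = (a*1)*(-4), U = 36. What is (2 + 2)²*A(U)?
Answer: -2304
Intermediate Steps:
A(a) = -4*a (A(a) = a*(-4) = -4*a)
(2 + 2)²*A(U) = (2 + 2)²*(-4*36) = 4²*(-144) = 16*(-144) = -2304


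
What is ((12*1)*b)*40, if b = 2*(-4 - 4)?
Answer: -7680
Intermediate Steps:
b = -16 (b = 2*(-8) = -16)
((12*1)*b)*40 = ((12*1)*(-16))*40 = (12*(-16))*40 = -192*40 = -7680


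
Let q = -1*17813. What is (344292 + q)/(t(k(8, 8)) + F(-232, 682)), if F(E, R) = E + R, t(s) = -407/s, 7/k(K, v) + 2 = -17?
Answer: 2285353/10883 ≈ 209.99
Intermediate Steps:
k(K, v) = -7/19 (k(K, v) = 7/(-2 - 17) = 7/(-19) = 7*(-1/19) = -7/19)
q = -17813
(344292 + q)/(t(k(8, 8)) + F(-232, 682)) = (344292 - 17813)/(-407/(-7/19) + (-232 + 682)) = 326479/(-407*(-19/7) + 450) = 326479/(7733/7 + 450) = 326479/(10883/7) = 326479*(7/10883) = 2285353/10883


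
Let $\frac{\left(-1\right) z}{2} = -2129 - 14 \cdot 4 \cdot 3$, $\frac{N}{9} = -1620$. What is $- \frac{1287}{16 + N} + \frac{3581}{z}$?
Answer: $\frac{2639371}{3041228} \approx 0.86786$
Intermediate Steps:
$N = -14580$ ($N = 9 \left(-1620\right) = -14580$)
$z = 4594$ ($z = - 2 \left(-2129 - 14 \cdot 4 \cdot 3\right) = - 2 \left(-2129 - 56 \cdot 3\right) = - 2 \left(-2129 - 168\right) = \left(-2\right) \left(-2297\right) = 4594$)
$- \frac{1287}{16 + N} + \frac{3581}{z} = - \frac{1287}{16 - 14580} + \frac{3581}{4594} = - \frac{1287}{-14564} + 3581 \cdot \frac{1}{4594} = \left(-1287\right) \left(- \frac{1}{14564}\right) + \frac{3581}{4594} = \frac{117}{1324} + \frac{3581}{4594} = \frac{2639371}{3041228}$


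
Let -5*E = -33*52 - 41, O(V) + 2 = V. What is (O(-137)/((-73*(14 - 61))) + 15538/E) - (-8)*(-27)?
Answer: -1035795505/6028267 ≈ -171.82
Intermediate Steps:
O(V) = -2 + V
E = 1757/5 (E = -(-33*52 - 41)/5 = -(-1716 - 41)/5 = -⅕*(-1757) = 1757/5 ≈ 351.40)
(O(-137)/((-73*(14 - 61))) + 15538/E) - (-8)*(-27) = ((-2 - 137)/((-73*(14 - 61))) + 15538/(1757/5)) - (-8)*(-27) = (-139/((-73*(-47))) + 15538*(5/1757)) - 1*216 = (-139/3431 + 77690/1757) - 216 = 266310167/6028267 - 216 = -1035795505/6028267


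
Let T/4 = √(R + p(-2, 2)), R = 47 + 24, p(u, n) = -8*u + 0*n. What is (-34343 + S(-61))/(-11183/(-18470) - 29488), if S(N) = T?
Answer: 634315210/544632177 - 73880*√87/544632177 ≈ 1.1634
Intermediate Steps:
p(u, n) = -8*u (p(u, n) = -8*u + 0 = -8*u)
R = 71
T = 4*√87 (T = 4*√(71 - 8*(-2)) = 4*√(71 + 16) = 4*√87 ≈ 37.310)
S(N) = 4*√87
(-34343 + S(-61))/(-11183/(-18470) - 29488) = (-34343 + 4*√87)/(-11183/(-18470) - 29488) = (-34343 + 4*√87)/(-11183*(-1/18470) - 29488) = (-34343 + 4*√87)/(11183/18470 - 29488) = (-34343 + 4*√87)/(-544632177/18470) = (-34343 + 4*√87)*(-18470/544632177) = 634315210/544632177 - 73880*√87/544632177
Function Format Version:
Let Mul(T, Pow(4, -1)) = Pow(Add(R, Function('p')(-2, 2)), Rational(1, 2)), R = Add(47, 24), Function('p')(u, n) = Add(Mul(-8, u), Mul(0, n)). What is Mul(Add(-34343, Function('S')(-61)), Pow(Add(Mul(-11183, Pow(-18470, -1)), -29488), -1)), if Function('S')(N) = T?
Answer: Add(Rational(634315210, 544632177), Mul(Rational(-73880, 544632177), Pow(87, Rational(1, 2)))) ≈ 1.1634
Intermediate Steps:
Function('p')(u, n) = Mul(-8, u) (Function('p')(u, n) = Add(Mul(-8, u), 0) = Mul(-8, u))
R = 71
T = Mul(4, Pow(87, Rational(1, 2))) (T = Mul(4, Pow(Add(71, Mul(-8, -2)), Rational(1, 2))) = Mul(4, Pow(Add(71, 16), Rational(1, 2))) = Mul(4, Pow(87, Rational(1, 2))) ≈ 37.310)
Function('S')(N) = Mul(4, Pow(87, Rational(1, 2)))
Mul(Add(-34343, Function('S')(-61)), Pow(Add(Mul(-11183, Pow(-18470, -1)), -29488), -1)) = Mul(Add(-34343, Mul(4, Pow(87, Rational(1, 2)))), Pow(Add(Mul(-11183, Pow(-18470, -1)), -29488), -1)) = Mul(Add(-34343, Mul(4, Pow(87, Rational(1, 2)))), Pow(Add(Mul(-11183, Rational(-1, 18470)), -29488), -1)) = Mul(Add(-34343, Mul(4, Pow(87, Rational(1, 2)))), Pow(Add(Rational(11183, 18470), -29488), -1)) = Mul(Add(-34343, Mul(4, Pow(87, Rational(1, 2)))), Pow(Rational(-544632177, 18470), -1)) = Mul(Add(-34343, Mul(4, Pow(87, Rational(1, 2)))), Rational(-18470, 544632177)) = Add(Rational(634315210, 544632177), Mul(Rational(-73880, 544632177), Pow(87, Rational(1, 2))))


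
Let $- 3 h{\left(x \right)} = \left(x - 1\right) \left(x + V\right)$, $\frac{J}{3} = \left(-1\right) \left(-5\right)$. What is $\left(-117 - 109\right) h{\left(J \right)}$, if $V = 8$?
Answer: $\frac{72772}{3} \approx 24257.0$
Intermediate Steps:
$J = 15$ ($J = 3 \left(\left(-1\right) \left(-5\right)\right) = 3 \cdot 5 = 15$)
$h{\left(x \right)} = - \frac{\left(-1 + x\right) \left(8 + x\right)}{3}$ ($h{\left(x \right)} = - \frac{\left(x - 1\right) \left(x + 8\right)}{3} = - \frac{\left(-1 + x\right) \left(8 + x\right)}{3}$)
$\left(-117 - 109\right) h{\left(J \right)} = \left(-117 - 109\right) \left(\frac{8}{3} - 35 - \frac{15^{2}}{3}\right) = - 226 \left(\frac{8}{3} - 35 - 75\right) = \left(-226\right) \left(- \frac{322}{3}\right) = \frac{72772}{3}$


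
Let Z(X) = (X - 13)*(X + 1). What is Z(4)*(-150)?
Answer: 6750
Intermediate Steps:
Z(X) = (1 + X)*(-13 + X) (Z(X) = (-13 + X)*(1 + X) = (1 + X)*(-13 + X))
Z(4)*(-150) = (-13 + 4² - 12*4)*(-150) = (-13 + 16 - 48)*(-150) = -45*(-150) = 6750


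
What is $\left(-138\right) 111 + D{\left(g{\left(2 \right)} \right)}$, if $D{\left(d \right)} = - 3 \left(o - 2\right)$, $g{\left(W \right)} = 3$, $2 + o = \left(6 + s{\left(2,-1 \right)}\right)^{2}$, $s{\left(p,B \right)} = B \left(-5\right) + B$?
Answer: $-15606$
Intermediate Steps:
$s{\left(p,B \right)} = - 4 B$ ($s{\left(p,B \right)} = - 5 B + B = - 4 B$)
$o = 98$ ($o = -2 + \left(6 - -4\right)^{2} = -2 + \left(6 + 4\right)^{2} = -2 + 10^{2} = -2 + 100 = 98$)
$D{\left(d \right)} = -288$ ($D{\left(d \right)} = - 3 \left(98 - 2\right) = \left(-3\right) 96 = -288$)
$\left(-138\right) 111 + D{\left(g{\left(2 \right)} \right)} = \left(-138\right) 111 - 288 = -15318 - 288 = -15606$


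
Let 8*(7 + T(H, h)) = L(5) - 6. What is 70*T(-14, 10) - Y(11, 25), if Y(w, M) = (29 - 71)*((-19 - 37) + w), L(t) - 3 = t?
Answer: -4725/2 ≈ -2362.5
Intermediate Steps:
L(t) = 3 + t
T(H, h) = -27/4 (T(H, h) = -7 + ((3 + 5) - 6)/8 = -7 + (8 - 6)/8 = -7 + (⅛)*2 = -7 + ¼ = -27/4)
Y(w, M) = 2352 - 42*w (Y(w, M) = -42*(-56 + w) = 2352 - 42*w)
70*T(-14, 10) - Y(11, 25) = 70*(-27/4) - (2352 - 42*11) = -945/2 - (2352 - 462) = -945/2 - 1*1890 = -945/2 - 1890 = -4725/2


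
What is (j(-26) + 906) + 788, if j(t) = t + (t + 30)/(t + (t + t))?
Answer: 65050/39 ≈ 1667.9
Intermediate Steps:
j(t) = t + (30 + t)/(3*t) (j(t) = t + (30 + t)/(t + 2*t) = t + (30 + t)/((3*t)) = t + (30 + t)*(1/(3*t)) = t + (30 + t)/(3*t))
(j(-26) + 906) + 788 = ((1/3 - 26 + 10/(-26)) + 906) + 788 = ((1/3 - 26 + 10*(-1/26)) + 906) + 788 = ((1/3 - 26 - 5/13) + 906) + 788 = (-1016/39 + 906) + 788 = 34318/39 + 788 = 65050/39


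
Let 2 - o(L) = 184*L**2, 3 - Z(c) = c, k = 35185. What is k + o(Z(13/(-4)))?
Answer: 55999/2 ≈ 28000.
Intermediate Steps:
Z(c) = 3 - c
o(L) = 2 - 184*L**2
k + o(Z(13/(-4))) = 35185 + (2 - 184*(3 - 13/(-4))**2) = 35185 + (2 - 184*(3 - 13*(-1)/4)**2) = 35185 + (2 - 184*(3 - 1*(-13/4))**2) = 35185 + (2 - 184*(3 + 13/4)**2) = 35185 + (2 - 184*(25/4)**2) = 35185 + (2 - 184*625/16) = 35185 + (2 - 14375/2) = 35185 - 14371/2 = 55999/2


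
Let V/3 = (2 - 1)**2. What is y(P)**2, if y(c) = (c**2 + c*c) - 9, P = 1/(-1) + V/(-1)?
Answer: 529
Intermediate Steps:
V = 3 (V = 3*(2 - 1)**2 = 3*1**2 = 3*1 = 3)
P = -4 (P = 1/(-1) + 3/(-1) = 1*(-1) + 3*(-1) = -1 - 3 = -4)
y(c) = -9 + 2*c**2 (y(c) = (c**2 + c**2) - 9 = 2*c**2 - 9 = -9 + 2*c**2)
y(P)**2 = (-9 + 2*(-4)**2)**2 = (-9 + 2*16)**2 = (-9 + 32)**2 = 23**2 = 529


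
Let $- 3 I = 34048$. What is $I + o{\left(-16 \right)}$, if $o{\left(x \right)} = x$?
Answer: $- \frac{34096}{3} \approx -11365.0$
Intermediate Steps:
$I = - \frac{34048}{3}$ ($I = \left(- \frac{1}{3}\right) 34048 = - \frac{34048}{3} \approx -11349.0$)
$I + o{\left(-16 \right)} = - \frac{34048}{3} - 16 = - \frac{34096}{3}$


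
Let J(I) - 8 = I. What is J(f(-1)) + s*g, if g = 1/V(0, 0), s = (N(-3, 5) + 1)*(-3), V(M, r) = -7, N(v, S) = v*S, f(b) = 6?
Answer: 8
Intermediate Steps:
N(v, S) = S*v
J(I) = 8 + I
s = 42 (s = (5*(-3) + 1)*(-3) = (-15 + 1)*(-3) = -14*(-3) = 42)
g = -⅐ (g = 1/(-7) = -⅐ ≈ -0.14286)
J(f(-1)) + s*g = (8 + 6) + 42*(-⅐) = 14 - 6 = 8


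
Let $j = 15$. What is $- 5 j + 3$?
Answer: $-72$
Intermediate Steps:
$- 5 j + 3 = \left(-5\right) 15 + 3 = -75 + 3 = -72$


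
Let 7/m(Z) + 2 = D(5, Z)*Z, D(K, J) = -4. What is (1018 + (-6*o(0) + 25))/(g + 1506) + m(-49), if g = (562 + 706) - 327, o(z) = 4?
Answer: 214815/474718 ≈ 0.45251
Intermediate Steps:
m(Z) = 7/(-2 - 4*Z)
g = 941 (g = 1268 - 327 = 941)
(1018 + (-6*o(0) + 25))/(g + 1506) + m(-49) = (1018 + (-6*4 + 25))/(941 + 1506) + 7/(2*(-1 - 2*(-49))) = (1018 + (-24 + 25))/2447 + 7/(2*(-1 + 98)) = (1018 + 1)*(1/2447) + (7/2)/97 = 1019*(1/2447) + (7/2)*(1/97) = 1019/2447 + 7/194 = 214815/474718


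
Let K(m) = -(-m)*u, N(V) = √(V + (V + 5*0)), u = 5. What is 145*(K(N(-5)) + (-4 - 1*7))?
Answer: -1595 + 725*I*√10 ≈ -1595.0 + 2292.7*I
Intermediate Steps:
N(V) = √2*√V (N(V) = √(V + (V + 0)) = √(V + V) = √(2*V) = √2*√V)
K(m) = 5*m (K(m) = -(-m)*5 = -(-5)*m = 5*m)
145*(K(N(-5)) + (-4 - 1*7)) = 145*(5*(√2*√(-5)) + (-4 - 1*7)) = 145*(5*(√2*(I*√5)) + (-4 - 7)) = 145*(5*(I*√10) - 11) = 145*(5*I*√10 - 11) = 145*(-11 + 5*I*√10) = -1595 + 725*I*√10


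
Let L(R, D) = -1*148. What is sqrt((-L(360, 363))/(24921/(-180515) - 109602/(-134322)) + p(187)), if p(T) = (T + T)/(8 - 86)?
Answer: sqrt(67707066659658539284353)/17807147007 ≈ 14.612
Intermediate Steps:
L(R, D) = -148
p(T) = -T/39 (p(T) = (2*T)/(-78) = (2*T)*(-1/78) = -T/39)
sqrt((-L(360, 363))/(24921/(-180515) - 109602/(-134322)) + p(187)) = sqrt((-1*(-148))/(24921/(-180515) - 109602/(-134322)) - 1/39*187) = sqrt(148/(24921*(-1/180515) - 109602*(-1/134322)) - 187/39) = sqrt(148/(-24921/180515 + 18267/22387) - 187/39) = sqrt(148/(2739561078/4041189305) - 187/39) = sqrt(148*(4041189305/2739561078) - 187/39) = sqrt(299048008570/1369780539 - 187/39) = sqrt(3802241124479/17807147007) = sqrt(67707066659658539284353)/17807147007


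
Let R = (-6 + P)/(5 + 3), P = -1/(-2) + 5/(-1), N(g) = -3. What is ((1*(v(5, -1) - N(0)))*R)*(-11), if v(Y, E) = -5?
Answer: -231/8 ≈ -28.875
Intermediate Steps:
P = -9/2 (P = -1*(-1/2) + 5*(-1) = 1/2 - 5 = -9/2 ≈ -4.5000)
R = -21/16 (R = (-6 - 9/2)/(5 + 3) = -21/2/8 = -21/2*1/8 = -21/16 ≈ -1.3125)
((1*(v(5, -1) - N(0)))*R)*(-11) = ((1*(-5 - 1*(-3)))*(-21/16))*(-11) = ((1*(-5 + 3))*(-21/16))*(-11) = ((1*(-2))*(-21/16))*(-11) = -2*(-21/16)*(-11) = (21/8)*(-11) = -231/8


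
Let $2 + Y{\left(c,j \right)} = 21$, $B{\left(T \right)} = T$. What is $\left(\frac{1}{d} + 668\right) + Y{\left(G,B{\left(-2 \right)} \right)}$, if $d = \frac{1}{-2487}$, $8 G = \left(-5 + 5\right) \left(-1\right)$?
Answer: $-1800$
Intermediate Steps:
$G = 0$ ($G = \frac{\left(-5 + 5\right) \left(-1\right)}{8} = \frac{0 \left(-1\right)}{8} = \frac{1}{8} \cdot 0 = 0$)
$Y{\left(c,j \right)} = 19$ ($Y{\left(c,j \right)} = -2 + 21 = 19$)
$d = - \frac{1}{2487} \approx -0.00040209$
$\left(\frac{1}{d} + 668\right) + Y{\left(G,B{\left(-2 \right)} \right)} = \left(\frac{1}{- \frac{1}{2487}} + 668\right) + 19 = \left(-2487 + 668\right) + 19 = -1819 + 19 = -1800$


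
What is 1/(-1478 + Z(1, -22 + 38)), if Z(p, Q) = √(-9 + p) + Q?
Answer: -731/1068726 - I*√2/1068726 ≈ -0.00068399 - 1.3233e-6*I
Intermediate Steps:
Z(p, Q) = Q + √(-9 + p)
1/(-1478 + Z(1, -22 + 38)) = 1/(-1478 + ((-22 + 38) + √(-9 + 1))) = 1/(-1478 + (16 + √(-8))) = 1/(-1478 + (16 + 2*I*√2)) = 1/(-1462 + 2*I*√2)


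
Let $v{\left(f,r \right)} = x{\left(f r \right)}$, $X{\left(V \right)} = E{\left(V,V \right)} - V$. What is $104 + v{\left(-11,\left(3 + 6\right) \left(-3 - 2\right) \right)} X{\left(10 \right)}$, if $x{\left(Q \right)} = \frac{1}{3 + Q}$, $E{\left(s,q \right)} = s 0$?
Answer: $\frac{25891}{249} \approx 103.98$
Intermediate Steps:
$E{\left(s,q \right)} = 0$
$X{\left(V \right)} = - V$ ($X{\left(V \right)} = 0 - V = - V$)
$v{\left(f,r \right)} = \frac{1}{3 + f r}$
$104 + v{\left(-11,\left(3 + 6\right) \left(-3 - 2\right) \right)} X{\left(10 \right)} = 104 + \frac{\left(-1\right) 10}{3 - 11 \left(3 + 6\right) \left(-3 - 2\right)} = 104 + \frac{1}{3 - 11 \cdot 9 \left(-5\right)} \left(-10\right) = 104 + \frac{1}{3 - -495} \left(-10\right) = 104 + \frac{1}{3 + 495} \left(-10\right) = 104 + \frac{1}{498} \left(-10\right) = 104 - \frac{5}{249} = \frac{25891}{249}$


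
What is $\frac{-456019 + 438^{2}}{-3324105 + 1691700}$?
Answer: $\frac{52835}{326481} \approx 0.16183$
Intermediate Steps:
$\frac{-456019 + 438^{2}}{-3324105 + 1691700} = \frac{-456019 + 191844}{-1632405} = \left(-264175\right) \left(- \frac{1}{1632405}\right) = \frac{52835}{326481}$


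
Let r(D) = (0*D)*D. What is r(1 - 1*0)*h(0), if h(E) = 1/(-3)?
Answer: 0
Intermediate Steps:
h(E) = -1/3
r(D) = 0 (r(D) = 0*D = 0)
r(1 - 1*0)*h(0) = 0*(-1/3) = 0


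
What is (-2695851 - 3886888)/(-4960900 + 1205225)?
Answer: 6582739/3755675 ≈ 1.7527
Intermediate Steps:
(-2695851 - 3886888)/(-4960900 + 1205225) = -6582739/(-3755675) = -6582739*(-1/3755675) = 6582739/3755675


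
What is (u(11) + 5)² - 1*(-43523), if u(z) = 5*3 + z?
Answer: 44484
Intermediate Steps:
u(z) = 15 + z
(u(11) + 5)² - 1*(-43523) = ((15 + 11) + 5)² - 1*(-43523) = (26 + 5)² + 43523 = 31² + 43523 = 961 + 43523 = 44484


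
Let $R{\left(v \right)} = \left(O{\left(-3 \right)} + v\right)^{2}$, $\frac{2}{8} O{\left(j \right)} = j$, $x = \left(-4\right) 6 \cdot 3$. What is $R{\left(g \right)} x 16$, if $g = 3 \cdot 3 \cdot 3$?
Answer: $-259200$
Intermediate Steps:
$x = -72$ ($x = \left(-24\right) 3 = -72$)
$O{\left(j \right)} = 4 j$
$g = 27$ ($g = 9 \cdot 3 = 27$)
$R{\left(v \right)} = \left(-12 + v\right)^{2}$ ($R{\left(v \right)} = \left(4 \left(-3\right) + v\right)^{2} = \left(-12 + v\right)^{2}$)
$R{\left(g \right)} x 16 = \left(-12 + 27\right)^{2} \left(-72\right) 16 = 15^{2} \left(-72\right) 16 = 225 \left(-72\right) 16 = \left(-16200\right) 16 = -259200$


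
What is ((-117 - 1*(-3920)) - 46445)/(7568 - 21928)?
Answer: 21321/7180 ≈ 2.9695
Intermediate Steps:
((-117 - 1*(-3920)) - 46445)/(7568 - 21928) = ((-117 + 3920) - 46445)/(-14360) = (3803 - 46445)*(-1/14360) = -42642*(-1/14360) = 21321/7180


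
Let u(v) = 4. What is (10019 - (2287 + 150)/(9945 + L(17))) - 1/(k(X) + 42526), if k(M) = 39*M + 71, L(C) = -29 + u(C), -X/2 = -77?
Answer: 4830459838009/482141760 ≈ 10019.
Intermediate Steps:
X = 154 (X = -2*(-77) = 154)
L(C) = -25 (L(C) = -29 + 4 = -25)
k(M) = 71 + 39*M
(10019 - (2287 + 150)/(9945 + L(17))) - 1/(k(X) + 42526) = (10019 - (2287 + 150)/(9945 - 25)) - 1/((71 + 39*154) + 42526) = (10019 - 2437/9920) - 1/((71 + 6006) + 42526) = (10019 - 2437/9920) - 1/(6077 + 42526) = (10019 - 1*2437/9920) - 1/48603 = (10019 - 2437/9920) - 1*1/48603 = 99386043/9920 - 1/48603 = 4830459838009/482141760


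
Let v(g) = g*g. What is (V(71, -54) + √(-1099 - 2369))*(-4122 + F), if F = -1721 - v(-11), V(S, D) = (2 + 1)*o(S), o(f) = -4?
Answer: 71568 - 202776*I*√3 ≈ 71568.0 - 3.5122e+5*I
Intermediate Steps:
v(g) = g²
V(S, D) = -12 (V(S, D) = (2 + 1)*(-4) = 3*(-4) = -12)
F = -1842 (F = -1721 - 1*(-11)² = -1721 - 1*121 = -1721 - 121 = -1842)
(V(71, -54) + √(-1099 - 2369))*(-4122 + F) = (-12 + √(-1099 - 2369))*(-4122 - 1842) = (-12 + √(-3468))*(-5964) = (-12 + 34*I*√3)*(-5964) = 71568 - 202776*I*√3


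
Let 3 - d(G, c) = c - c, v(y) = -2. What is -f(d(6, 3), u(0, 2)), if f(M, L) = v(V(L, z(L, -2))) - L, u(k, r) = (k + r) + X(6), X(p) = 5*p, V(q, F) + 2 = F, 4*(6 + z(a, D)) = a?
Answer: 34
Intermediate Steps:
z(a, D) = -6 + a/4
V(q, F) = -2 + F
u(k, r) = 30 + k + r (u(k, r) = (k + r) + 5*6 = (k + r) + 30 = 30 + k + r)
d(G, c) = 3 (d(G, c) = 3 - (c - c) = 3 - 1*0 = 3 + 0 = 3)
f(M, L) = -2 - L
-f(d(6, 3), u(0, 2)) = -(-2 - (30 + 0 + 2)) = -(-2 - 1*32) = -(-2 - 32) = -1*(-34) = 34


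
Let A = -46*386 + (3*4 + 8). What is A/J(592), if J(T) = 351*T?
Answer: -739/8658 ≈ -0.085355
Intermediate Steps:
A = -17736 (A = -17756 + (12 + 8) = -17756 + 20 = -17736)
A/J(592) = -17736/(351*592) = -17736/207792 = -17736*1/207792 = -739/8658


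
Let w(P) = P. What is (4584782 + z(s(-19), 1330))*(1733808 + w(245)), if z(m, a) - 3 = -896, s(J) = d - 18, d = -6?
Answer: 7948706472117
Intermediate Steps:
s(J) = -24 (s(J) = -6 - 18 = -24)
z(m, a) = -893 (z(m, a) = 3 - 896 = -893)
(4584782 + z(s(-19), 1330))*(1733808 + w(245)) = (4584782 - 893)*(1733808 + 245) = 4583889*1734053 = 7948706472117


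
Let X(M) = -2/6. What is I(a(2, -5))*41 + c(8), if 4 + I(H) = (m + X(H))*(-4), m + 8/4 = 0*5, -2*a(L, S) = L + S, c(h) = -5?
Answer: 641/3 ≈ 213.67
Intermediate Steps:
a(L, S) = -L/2 - S/2 (a(L, S) = -(L + S)/2 = -L/2 - S/2)
X(M) = -⅓ (X(M) = -2*⅙ = -⅓)
m = -2 (m = -2 + 0*5 = -2 + 0 = -2)
I(H) = 16/3 (I(H) = -4 + (-2 - ⅓)*(-4) = -4 - 7/3*(-4) = -4 + 28/3 = 16/3)
I(a(2, -5))*41 + c(8) = (16/3)*41 - 5 = 656/3 - 5 = 641/3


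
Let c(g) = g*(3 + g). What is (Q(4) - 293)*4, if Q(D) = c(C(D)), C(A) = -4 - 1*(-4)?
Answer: -1172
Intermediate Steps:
C(A) = 0 (C(A) = -4 + 4 = 0)
Q(D) = 0 (Q(D) = 0*(3 + 0) = 0*3 = 0)
(Q(4) - 293)*4 = (0 - 293)*4 = -293*4 = -1172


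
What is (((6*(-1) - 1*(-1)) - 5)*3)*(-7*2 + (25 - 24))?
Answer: 390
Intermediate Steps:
(((6*(-1) - 1*(-1)) - 5)*3)*(-7*2 + (25 - 24)) = (((-6 + 1) - 5)*3)*(-14 + 1) = ((-5 - 5)*3)*(-13) = -10*3*(-13) = -30*(-13) = 390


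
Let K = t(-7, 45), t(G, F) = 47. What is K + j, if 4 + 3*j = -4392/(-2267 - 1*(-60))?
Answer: 306751/6621 ≈ 46.330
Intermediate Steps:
K = 47
j = -4436/6621 (j = -4/3 + (-4392/(-2267 - 1*(-60)))/3 = -4/3 + (-4392/(-2267 + 60))/3 = -4/3 + (-4392/(-2207))/3 = -4/3 + (-4392*(-1/2207))/3 = -4/3 + (1/3)*(4392/2207) = -4/3 + 1464/2207 = -4436/6621 ≈ -0.66999)
K + j = 47 - 4436/6621 = 306751/6621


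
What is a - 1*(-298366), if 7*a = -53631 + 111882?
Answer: 2146813/7 ≈ 3.0669e+5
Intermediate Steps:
a = 58251/7 (a = (-53631 + 111882)/7 = (⅐)*58251 = 58251/7 ≈ 8321.6)
a - 1*(-298366) = 58251/7 - 1*(-298366) = 58251/7 + 298366 = 2146813/7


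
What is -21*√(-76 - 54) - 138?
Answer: -138 - 21*I*√130 ≈ -138.0 - 239.44*I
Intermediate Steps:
-21*√(-76 - 54) - 138 = -21*I*√130 - 138 = -138 - 21*I*√130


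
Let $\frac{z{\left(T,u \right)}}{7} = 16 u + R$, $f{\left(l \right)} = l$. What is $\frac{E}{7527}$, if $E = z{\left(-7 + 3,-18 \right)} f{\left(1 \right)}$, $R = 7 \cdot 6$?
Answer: $- \frac{574}{2509} \approx -0.22878$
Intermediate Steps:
$R = 42$
$z{\left(T,u \right)} = 294 + 112 u$ ($z{\left(T,u \right)} = 7 \left(16 u + 42\right) = 7 \left(42 + 16 u\right) = 294 + 112 u$)
$E = -1722$ ($E = \left(294 + 112 \left(-18\right)\right) 1 = \left(294 - 2016\right) 1 = \left(-1722\right) 1 = -1722$)
$\frac{E}{7527} = - \frac{1722}{7527} = \left(-1722\right) \frac{1}{7527} = - \frac{574}{2509}$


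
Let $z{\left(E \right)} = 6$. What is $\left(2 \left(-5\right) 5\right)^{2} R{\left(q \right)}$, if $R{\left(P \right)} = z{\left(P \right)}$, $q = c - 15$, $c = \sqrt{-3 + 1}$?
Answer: $15000$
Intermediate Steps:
$c = i \sqrt{2}$ ($c = \sqrt{-2} = i \sqrt{2} \approx 1.4142 i$)
$q = -15 + i \sqrt{2}$ ($q = i \sqrt{2} - 15 = -15 + i \sqrt{2} \approx -15.0 + 1.4142 i$)
$R{\left(P \right)} = 6$
$\left(2 \left(-5\right) 5\right)^{2} R{\left(q \right)} = \left(2 \left(-5\right) 5\right)^{2} \cdot 6 = \left(\left(-10\right) 5\right)^{2} \cdot 6 = \left(-50\right)^{2} \cdot 6 = 2500 \cdot 6 = 15000$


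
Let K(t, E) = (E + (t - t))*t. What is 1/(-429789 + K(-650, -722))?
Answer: 1/39511 ≈ 2.5309e-5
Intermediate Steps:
K(t, E) = E*t (K(t, E) = (E + 0)*t = E*t)
1/(-429789 + K(-650, -722)) = 1/(-429789 - 722*(-650)) = 1/(-429789 + 469300) = 1/39511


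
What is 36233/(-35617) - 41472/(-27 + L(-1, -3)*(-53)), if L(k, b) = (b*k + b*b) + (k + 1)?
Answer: 484361915/7871357 ≈ 61.535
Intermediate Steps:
L(k, b) = 1 + k + b² + b*k (L(k, b) = (b*k + b²) + (1 + k) = (b² + b*k) + (1 + k) = 1 + k + b² + b*k)
36233/(-35617) - 41472/(-27 + L(-1, -3)*(-53)) = 36233/(-35617) - 41472/(-27 + (1 - 1 + (-3)² - 3*(-1))*(-53)) = 36233*(-1/35617) - 41472/(-27 + (1 - 1 + 9 + 3)*(-53)) = -36233/35617 - 41472/(-27 + 12*(-53)) = -36233/35617 - 41472/(-27 - 636) = -36233/35617 - 41472/(-663) = -36233/35617 - 41472*(-1/663) = -36233/35617 + 13824/221 = 484361915/7871357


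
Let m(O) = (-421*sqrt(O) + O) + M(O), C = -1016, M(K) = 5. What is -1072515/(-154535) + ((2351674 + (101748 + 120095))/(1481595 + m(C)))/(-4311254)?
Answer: 253424586675009000311031/36515079767348721539342 - 1083450657*I*sqrt(254)/4725800597579670824 ≈ 6.9403 - 3.6538e-9*I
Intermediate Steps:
m(O) = 5 + O - 421*sqrt(O) (m(O) = (-421*sqrt(O) + O) + 5 = (O - 421*sqrt(O)) + 5 = 5 + O - 421*sqrt(O))
-1072515/(-154535) + ((2351674 + (101748 + 120095))/(1481595 + m(C)))/(-4311254) = -1072515/(-154535) + ((2351674 + (101748 + 120095))/(1481595 + (5 - 1016 - 842*I*sqrt(254))))/(-4311254) = -1072515*(-1/154535) + ((2351674 + 221843)/(1481595 + (5 - 1016 - 842*I*sqrt(254))))*(-1/4311254) = 214503/30907 + (2573517/(1481595 + (5 - 1016 - 842*I*sqrt(254))))*(-1/4311254) = 214503/30907 + (2573517/(1481595 + (-1011 - 842*I*sqrt(254))))*(-1/4311254) = 214503/30907 + (2573517/(1480584 - 842*I*sqrt(254)))*(-1/4311254) = 214503/30907 - 2573517/(4311254*(1480584 - 842*I*sqrt(254)))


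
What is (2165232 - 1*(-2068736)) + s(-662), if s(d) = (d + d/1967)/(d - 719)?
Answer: 11501266295152/2716427 ≈ 4.2340e+6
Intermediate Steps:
s(d) = 1968*d/(1967*(-719 + d)) (s(d) = (d + d*(1/1967))/(-719 + d) = (d + d/1967)/(-719 + d) = (1968*d/1967)/(-719 + d) = 1968*d/(1967*(-719 + d)))
(2165232 - 1*(-2068736)) + s(-662) = (2165232 - 1*(-2068736)) + (1968/1967)*(-662)/(-719 - 662) = (2165232 + 2068736) + (1968/1967)*(-662)/(-1381) = 4233968 + (1968/1967)*(-662)*(-1/1381) = 4233968 + 1302816/2716427 = 11501266295152/2716427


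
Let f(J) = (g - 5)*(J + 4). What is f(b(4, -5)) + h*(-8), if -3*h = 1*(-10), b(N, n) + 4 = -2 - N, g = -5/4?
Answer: 65/6 ≈ 10.833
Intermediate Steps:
g = -5/4 (g = -5*¼ = -5/4 ≈ -1.2500)
b(N, n) = -6 - N (b(N, n) = -4 + (-2 - N) = -6 - N)
h = 10/3 (h = -(-10)/3 = -⅓*(-10) = 10/3 ≈ 3.3333)
f(J) = -25 - 25*J/4 (f(J) = (-5/4 - 5)*(J + 4) = -25*(4 + J)/4 = -25 - 25*J/4)
f(b(4, -5)) + h*(-8) = (-25 - 25*(-6 - 1*4)/4) + (10/3)*(-8) = (-25 - 25*(-6 - 4)/4) - 80/3 = (-25 - 25/4*(-10)) - 80/3 = (-25 + 125/2) - 80/3 = 75/2 - 80/3 = 65/6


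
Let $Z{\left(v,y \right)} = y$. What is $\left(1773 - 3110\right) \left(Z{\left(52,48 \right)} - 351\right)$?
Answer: $405111$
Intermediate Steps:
$\left(1773 - 3110\right) \left(Z{\left(52,48 \right)} - 351\right) = \left(1773 - 3110\right) \left(48 - 351\right) = - 1337 \left(48 - 351\right) = \left(-1337\right) \left(-303\right) = 405111$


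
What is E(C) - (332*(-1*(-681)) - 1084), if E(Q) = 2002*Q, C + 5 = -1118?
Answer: -2473254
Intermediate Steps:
C = -1123 (C = -5 - 1118 = -1123)
E(C) - (332*(-1*(-681)) - 1084) = 2002*(-1123) - (332*(-1*(-681)) - 1084) = -2248246 - (332*681 - 1084) = -2248246 - (226092 - 1084) = -2248246 - 1*225008 = -2248246 - 225008 = -2473254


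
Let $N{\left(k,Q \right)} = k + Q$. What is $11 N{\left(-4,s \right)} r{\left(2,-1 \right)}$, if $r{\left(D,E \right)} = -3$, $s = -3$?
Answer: $231$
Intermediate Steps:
$N{\left(k,Q \right)} = Q + k$
$11 N{\left(-4,s \right)} r{\left(2,-1 \right)} = 11 \left(-3 - 4\right) \left(-3\right) = 11 \left(-7\right) \left(-3\right) = \left(-77\right) \left(-3\right) = 231$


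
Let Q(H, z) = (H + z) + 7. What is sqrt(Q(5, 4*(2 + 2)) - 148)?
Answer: 2*I*sqrt(30) ≈ 10.954*I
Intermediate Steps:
Q(H, z) = 7 + H + z
sqrt(Q(5, 4*(2 + 2)) - 148) = sqrt((7 + 5 + 4*(2 + 2)) - 148) = sqrt((7 + 5 + 4*4) - 148) = sqrt((7 + 5 + 16) - 148) = sqrt(28 - 148) = sqrt(-120) = 2*I*sqrt(30)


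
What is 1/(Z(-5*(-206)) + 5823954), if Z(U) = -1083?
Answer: 1/5822871 ≈ 1.7174e-7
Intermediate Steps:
1/(Z(-5*(-206)) + 5823954) = 1/(-1083 + 5823954) = 1/5822871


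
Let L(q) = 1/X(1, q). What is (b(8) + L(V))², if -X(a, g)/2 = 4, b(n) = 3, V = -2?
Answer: 529/64 ≈ 8.2656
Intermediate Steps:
X(a, g) = -8 (X(a, g) = -2*4 = -8)
L(q) = -⅛ (L(q) = 1/(-8) = -⅛)
(b(8) + L(V))² = (3 - ⅛)² = (23/8)² = 529/64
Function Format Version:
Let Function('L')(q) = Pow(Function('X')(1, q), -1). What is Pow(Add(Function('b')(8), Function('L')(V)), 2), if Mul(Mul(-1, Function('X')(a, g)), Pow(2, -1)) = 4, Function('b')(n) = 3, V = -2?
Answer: Rational(529, 64) ≈ 8.2656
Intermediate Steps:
Function('X')(a, g) = -8 (Function('X')(a, g) = Mul(-2, 4) = -8)
Function('L')(q) = Rational(-1, 8) (Function('L')(q) = Pow(-8, -1) = Rational(-1, 8))
Pow(Add(Function('b')(8), Function('L')(V)), 2) = Pow(Add(3, Rational(-1, 8)), 2) = Pow(Rational(23, 8), 2) = Rational(529, 64)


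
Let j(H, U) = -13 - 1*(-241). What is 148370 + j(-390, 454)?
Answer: 148598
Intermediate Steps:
j(H, U) = 228 (j(H, U) = -13 + 241 = 228)
148370 + j(-390, 454) = 148370 + 228 = 148598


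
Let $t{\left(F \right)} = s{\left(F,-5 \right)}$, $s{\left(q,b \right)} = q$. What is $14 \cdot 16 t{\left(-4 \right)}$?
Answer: $-896$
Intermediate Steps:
$t{\left(F \right)} = F$
$14 \cdot 16 t{\left(-4 \right)} = 14 \cdot 16 \left(-4\right) = 224 \left(-4\right) = -896$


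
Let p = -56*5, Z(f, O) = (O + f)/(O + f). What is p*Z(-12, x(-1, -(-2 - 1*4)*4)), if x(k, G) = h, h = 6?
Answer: -280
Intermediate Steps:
x(k, G) = 6
Z(f, O) = 1
p = -280
p*Z(-12, x(-1, -(-2 - 1*4)*4)) = -280*1 = -280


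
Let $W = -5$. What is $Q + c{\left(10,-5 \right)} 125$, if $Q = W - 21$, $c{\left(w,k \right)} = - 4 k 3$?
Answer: $7474$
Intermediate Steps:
$c{\left(w,k \right)} = - 12 k$
$Q = -26$ ($Q = -5 - 21 = -26$)
$Q + c{\left(10,-5 \right)} 125 = -26 + \left(-12\right) \left(-5\right) 125 = -26 + 60 \cdot 125 = -26 + 7500 = 7474$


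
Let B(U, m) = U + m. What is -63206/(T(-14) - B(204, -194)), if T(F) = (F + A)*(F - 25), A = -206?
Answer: -31603/4285 ≈ -7.3753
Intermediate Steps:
T(F) = (-206 + F)*(-25 + F) (T(F) = (F - 206)*(F - 25) = (-206 + F)*(-25 + F))
-63206/(T(-14) - B(204, -194)) = -63206/((5150 + (-14)² - 231*(-14)) - (204 - 194)) = -63206/((5150 + 196 + 3234) - 1*10) = -63206/(8580 - 10) = -63206/8570 = -63206*1/8570 = -31603/4285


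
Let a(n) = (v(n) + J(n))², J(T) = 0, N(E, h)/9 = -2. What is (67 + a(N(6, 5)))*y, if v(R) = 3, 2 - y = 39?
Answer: -2812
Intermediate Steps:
y = -37 (y = 2 - 1*39 = 2 - 39 = -37)
N(E, h) = -18 (N(E, h) = 9*(-2) = -18)
a(n) = 9 (a(n) = (3 + 0)² = 3² = 9)
(67 + a(N(6, 5)))*y = (67 + 9)*(-37) = 76*(-37) = -2812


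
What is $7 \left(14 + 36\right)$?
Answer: $350$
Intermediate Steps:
$7 \left(14 + 36\right) = 7 \cdot 50 = 350$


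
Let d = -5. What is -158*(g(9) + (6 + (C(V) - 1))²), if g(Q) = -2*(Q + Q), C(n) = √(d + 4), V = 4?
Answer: 1896 - 1580*I ≈ 1896.0 - 1580.0*I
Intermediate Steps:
C(n) = I (C(n) = √(-5 + 4) = √(-1) = I)
g(Q) = -4*Q
-158*(g(9) + (6 + (C(V) - 1))²) = -158*(-4*9 + (6 + (I - 1))²) = -158*(-36 + (6 + (-1 + I))²) = -158*(-36 + (5 + I)²) = 5688 - 158*(5 + I)²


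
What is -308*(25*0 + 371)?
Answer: -114268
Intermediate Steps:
-308*(25*0 + 371) = -308*(0 + 371) = -308*371 = -114268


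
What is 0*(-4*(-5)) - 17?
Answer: -17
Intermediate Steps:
0*(-4*(-5)) - 17 = 0*20 - 17 = 0 - 17 = -17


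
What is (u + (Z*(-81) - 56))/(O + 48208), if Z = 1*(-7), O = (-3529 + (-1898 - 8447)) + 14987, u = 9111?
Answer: 9622/49321 ≈ 0.19509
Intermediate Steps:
O = 1113 (O = (-3529 - 10345) + 14987 = -13874 + 14987 = 1113)
Z = -7
(u + (Z*(-81) - 56))/(O + 48208) = (9111 + (-7*(-81) - 56))/(1113 + 48208) = (9111 + (567 - 56))/49321 = (9111 + 511)*(1/49321) = 9622*(1/49321) = 9622/49321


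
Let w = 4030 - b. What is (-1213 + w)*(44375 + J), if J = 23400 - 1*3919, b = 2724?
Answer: 5938608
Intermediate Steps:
J = 19481 (J = 23400 - 3919 = 19481)
w = 1306 (w = 4030 - 1*2724 = 4030 - 2724 = 1306)
(-1213 + w)*(44375 + J) = (-1213 + 1306)*(44375 + 19481) = 93*63856 = 5938608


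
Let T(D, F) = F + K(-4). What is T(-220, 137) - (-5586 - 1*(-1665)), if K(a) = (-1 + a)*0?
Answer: 4058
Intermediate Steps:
K(a) = 0
T(D, F) = F (T(D, F) = F + 0 = F)
T(-220, 137) - (-5586 - 1*(-1665)) = 137 - (-5586 - 1*(-1665)) = 137 - (-5586 + 1665) = 137 - 1*(-3921) = 137 + 3921 = 4058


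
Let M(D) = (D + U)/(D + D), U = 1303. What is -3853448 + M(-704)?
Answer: -5425655383/1408 ≈ -3.8534e+6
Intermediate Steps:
M(D) = (1303 + D)/(2*D) (M(D) = (D + 1303)/(D + D) = (1303 + D)/((2*D)) = (1303 + D)*(1/(2*D)) = (1303 + D)/(2*D))
-3853448 + M(-704) = -3853448 + (½)*(1303 - 704)/(-704) = -3853448 + (½)*(-1/704)*599 = -3853448 - 599/1408 = -5425655383/1408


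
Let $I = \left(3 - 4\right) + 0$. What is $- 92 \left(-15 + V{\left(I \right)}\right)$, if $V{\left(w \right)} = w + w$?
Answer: $1564$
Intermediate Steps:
$I = -1$ ($I = -1 + 0 = -1$)
$V{\left(w \right)} = 2 w$
$- 92 \left(-15 + V{\left(I \right)}\right) = - 92 \left(-15 + 2 \left(-1\right)\right) = - 92 \left(-15 - 2\right) = \left(-92\right) \left(-17\right) = 1564$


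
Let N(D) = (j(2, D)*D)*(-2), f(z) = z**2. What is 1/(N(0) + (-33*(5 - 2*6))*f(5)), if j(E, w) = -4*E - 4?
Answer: 1/5775 ≈ 0.00017316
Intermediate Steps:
j(E, w) = -4 - 4*E
N(D) = 24*D (N(D) = ((-4 - 4*2)*D)*(-2) = ((-4 - 8)*D)*(-2) = -12*D*(-2) = 24*D)
1/(N(0) + (-33*(5 - 2*6))*f(5)) = 1/(24*0 - 33*(5 - 2*6)*5**2) = 1/(0 - 33*(5 - 12)*25) = 1/(0 - 33*(-7)*25) = 1/(0 + 231*25) = 1/(0 + 5775) = 1/5775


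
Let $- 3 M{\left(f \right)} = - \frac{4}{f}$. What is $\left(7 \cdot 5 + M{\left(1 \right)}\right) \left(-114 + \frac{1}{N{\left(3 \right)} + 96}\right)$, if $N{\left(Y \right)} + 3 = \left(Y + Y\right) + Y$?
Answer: $- \frac{1267343}{306} \approx -4141.6$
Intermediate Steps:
$N{\left(Y \right)} = -3 + 3 Y$ ($N{\left(Y \right)} = -3 + \left(\left(Y + Y\right) + Y\right) = -3 + \left(2 Y + Y\right) = -3 + 3 Y$)
$M{\left(f \right)} = \frac{4}{3 f}$ ($M{\left(f \right)} = - \frac{\left(-4\right) \frac{1}{f}}{3} = \frac{4}{3 f}$)
$\left(7 \cdot 5 + M{\left(1 \right)}\right) \left(-114 + \frac{1}{N{\left(3 \right)} + 96}\right) = \left(7 \cdot 5 + \frac{4}{3 \cdot 1}\right) \left(-114 + \frac{1}{\left(-3 + 3 \cdot 3\right) + 96}\right) = \left(35 + \frac{4}{3} \cdot 1\right) \left(-114 + \frac{1}{\left(-3 + 9\right) + 96}\right) = \left(35 + \frac{4}{3}\right) \left(-114 + \frac{1}{6 + 96}\right) = \frac{109 \left(-114 + \frac{1}{102}\right)}{3} = \frac{109}{3} \left(- \frac{11627}{102}\right) = - \frac{1267343}{306}$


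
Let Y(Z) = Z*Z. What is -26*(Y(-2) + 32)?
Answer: -936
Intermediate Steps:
Y(Z) = Z**2
-26*(Y(-2) + 32) = -26*((-2)**2 + 32) = -26*(4 + 32) = -26*36 = -936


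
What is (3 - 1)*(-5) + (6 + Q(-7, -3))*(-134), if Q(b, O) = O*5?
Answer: 1196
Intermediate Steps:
Q(b, O) = 5*O
(3 - 1)*(-5) + (6 + Q(-7, -3))*(-134) = (3 - 1)*(-5) + (6 + 5*(-3))*(-134) = 2*(-5) + (6 - 15)*(-134) = -10 - 9*(-134) = -10 + 1206 = 1196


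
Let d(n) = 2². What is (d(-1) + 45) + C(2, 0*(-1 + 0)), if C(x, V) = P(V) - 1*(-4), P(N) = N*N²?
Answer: 53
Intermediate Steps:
d(n) = 4
P(N) = N³
C(x, V) = 4 + V³ (C(x, V) = V³ - 1*(-4) = V³ + 4 = 4 + V³)
(d(-1) + 45) + C(2, 0*(-1 + 0)) = (4 + 45) + (4 + (0*(-1 + 0))³) = 49 + (4 + (0*(-1))³) = 49 + (4 + 0³) = 49 + (4 + 0) = 49 + 4 = 53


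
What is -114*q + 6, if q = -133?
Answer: 15168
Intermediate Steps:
-114*q + 6 = -114*(-133) + 6 = 15162 + 6 = 15168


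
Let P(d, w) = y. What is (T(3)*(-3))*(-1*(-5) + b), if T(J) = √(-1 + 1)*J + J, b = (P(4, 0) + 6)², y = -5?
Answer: -54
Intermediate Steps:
P(d, w) = -5
b = 1 (b = (-5 + 6)² = 1² = 1)
T(J) = J (T(J) = √0*J + J = 0*J + J = 0 + J = J)
(T(3)*(-3))*(-1*(-5) + b) = (3*(-3))*(-1*(-5) + 1) = -9*(5 + 1) = -9*6 = -54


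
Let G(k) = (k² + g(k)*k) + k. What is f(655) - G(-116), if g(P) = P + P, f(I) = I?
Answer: -39597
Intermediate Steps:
g(P) = 2*P
G(k) = k + 3*k² (G(k) = (k² + (2*k)*k) + k = (k² + 2*k²) + k = 3*k² + k = k + 3*k²)
f(655) - G(-116) = 655 - (-116)*(1 + 3*(-116)) = 655 - (-116)*(1 - 348) = 655 - (-116)*(-347) = 655 - 1*40252 = 655 - 40252 = -39597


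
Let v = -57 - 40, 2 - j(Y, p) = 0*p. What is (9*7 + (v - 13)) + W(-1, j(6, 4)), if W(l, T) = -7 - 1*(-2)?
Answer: -52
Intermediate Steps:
j(Y, p) = 2 (j(Y, p) = 2 - 0*p = 2 - 1*0 = 2 + 0 = 2)
W(l, T) = -5 (W(l, T) = -7 + 2 = -5)
v = -97
(9*7 + (v - 13)) + W(-1, j(6, 4)) = (9*7 + (-97 - 13)) - 5 = (63 - 110) - 5 = -47 - 5 = -52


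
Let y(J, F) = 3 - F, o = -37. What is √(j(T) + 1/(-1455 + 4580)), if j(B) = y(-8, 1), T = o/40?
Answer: √31255/125 ≈ 1.4143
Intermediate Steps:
T = -37/40 ≈ -0.92500
j(B) = 2 (j(B) = 3 - 1*1 = 3 - 1 = 2)
√(j(T) + 1/(-1455 + 4580)) = √(2 + 1/(-1455 + 4580)) = √(2 + 1/3125) = √(6251/3125) = √31255/125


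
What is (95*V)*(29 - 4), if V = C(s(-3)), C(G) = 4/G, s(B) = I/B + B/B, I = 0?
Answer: 9500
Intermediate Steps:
s(B) = 1 (s(B) = 0/B + B/B = 0 + 1 = 1)
V = 4 (V = 4/1 = 4*1 = 4)
(95*V)*(29 - 4) = (95*4)*(29 - 4) = 380*25 = 9500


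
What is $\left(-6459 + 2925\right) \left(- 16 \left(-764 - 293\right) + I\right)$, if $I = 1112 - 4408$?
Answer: $-48118944$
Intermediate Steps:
$I = -3296$ ($I = 1112 - 4408 = -3296$)
$\left(-6459 + 2925\right) \left(- 16 \left(-764 - 293\right) + I\right) = \left(-6459 + 2925\right) \left(- 16 \left(-764 - 293\right) - 3296\right) = - 3534 \left(\left(-16\right) \left(-1057\right) - 3296\right) = - 3534 \left(16912 - 3296\right) = \left(-3534\right) 13616 = -48118944$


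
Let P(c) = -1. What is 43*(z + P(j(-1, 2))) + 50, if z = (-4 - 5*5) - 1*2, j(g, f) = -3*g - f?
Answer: -1326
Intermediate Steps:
j(g, f) = -f - 3*g
z = -31 (z = (-4 - 25) - 2 = -29 - 2 = -31)
43*(z + P(j(-1, 2))) + 50 = 43*(-31 - 1) + 50 = 43*(-32) + 50 = -1376 + 50 = -1326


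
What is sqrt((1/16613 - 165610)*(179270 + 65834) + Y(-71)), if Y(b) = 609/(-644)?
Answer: I*sqrt(23705479770775529048297)/764198 ≈ 2.0147e+5*I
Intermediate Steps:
Y(b) = -87/92 (Y(b) = 609*(-1/644) = -87/92)
sqrt((1/16613 - 165610)*(179270 + 65834) + Y(-71)) = sqrt((1/16613 - 165610)*(179270 + 65834) - 87/92) = sqrt((1/16613 - 165610)*245104 - 87/92) = sqrt(-2751278929/16613*245104 - 87/92) = sqrt(-674349470613616/16613 - 87/92) = sqrt(-62040151297898003/1528396) = I*sqrt(23705479770775529048297)/764198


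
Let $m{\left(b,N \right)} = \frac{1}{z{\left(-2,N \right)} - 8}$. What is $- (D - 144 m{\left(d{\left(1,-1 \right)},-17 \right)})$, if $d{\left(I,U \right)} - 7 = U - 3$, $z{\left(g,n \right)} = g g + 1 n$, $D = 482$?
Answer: $- \frac{3422}{7} \approx -488.86$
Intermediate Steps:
$z{\left(g,n \right)} = n + g^{2}$ ($z{\left(g,n \right)} = g^{2} + n = n + g^{2}$)
$d{\left(I,U \right)} = 4 + U$ ($d{\left(I,U \right)} = 7 + \left(U - 3\right) = 7 + \left(-3 + U\right) = 4 + U$)
$m{\left(b,N \right)} = \frac{1}{-4 + N}$ ($m{\left(b,N \right)} = \frac{1}{\left(N + \left(-2\right)^{2}\right) - 8} = \frac{1}{\left(N + 4\right) - 8} = \frac{1}{\left(4 + N\right) - 8} = \frac{1}{-4 + N}$)
$- (D - 144 m{\left(d{\left(1,-1 \right)},-17 \right)}) = - (482 - \frac{144}{-4 - 17}) = - (482 - \frac{144}{-21}) = - (482 - - \frac{48}{7}) = - (482 + \frac{48}{7}) = \left(-1\right) \frac{3422}{7} = - \frac{3422}{7}$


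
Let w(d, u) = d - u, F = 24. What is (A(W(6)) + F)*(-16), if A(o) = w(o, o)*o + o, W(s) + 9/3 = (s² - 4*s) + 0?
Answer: -528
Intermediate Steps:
W(s) = -3 + s² - 4*s (W(s) = -3 + ((s² - 4*s) + 0) = -3 + (s² - 4*s) = -3 + s² - 4*s)
A(o) = o (A(o) = (o - o)*o + o = 0*o + o = 0 + o = o)
(A(W(6)) + F)*(-16) = ((-3 + 6² - 4*6) + 24)*(-16) = ((-3 + 36 - 24) + 24)*(-16) = (9 + 24)*(-16) = 33*(-16) = -528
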